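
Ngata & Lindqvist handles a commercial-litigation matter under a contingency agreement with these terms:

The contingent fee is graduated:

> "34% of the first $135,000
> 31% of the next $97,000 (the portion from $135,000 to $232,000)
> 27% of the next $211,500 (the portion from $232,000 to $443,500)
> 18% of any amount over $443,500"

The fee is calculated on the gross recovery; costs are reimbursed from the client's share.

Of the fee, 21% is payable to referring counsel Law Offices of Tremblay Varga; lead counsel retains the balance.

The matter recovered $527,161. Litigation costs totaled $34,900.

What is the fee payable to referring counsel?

$31,108.14

Fee base is the gross recovery, $527,161; costs are reimbursed separately.
First $135,000 at 34% = $45,900.00
Next $97,000 at 31% = $30,070.00
Next $211,500 at 27% = $57,105.00
Remaining $83,661 at 18% = $15,058.98
Fee: $45,900.00 + $30,070.00 + $57,105.00 + $15,058.98 = $148,133.98
Referral share: 21% of $148,133.98 = $31,108.14; lead counsel retains $148,133.98 − $31,108.14 = $117,025.84.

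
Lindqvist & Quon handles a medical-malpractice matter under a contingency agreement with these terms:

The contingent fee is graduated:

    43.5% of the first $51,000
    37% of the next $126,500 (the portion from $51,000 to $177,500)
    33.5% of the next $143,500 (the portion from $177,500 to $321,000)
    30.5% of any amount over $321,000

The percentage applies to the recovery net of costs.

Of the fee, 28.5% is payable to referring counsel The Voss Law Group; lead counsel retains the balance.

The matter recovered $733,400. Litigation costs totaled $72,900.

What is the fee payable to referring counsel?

Fee base (net of costs): $733,400 − $72,900 = $660,500
First $51,000 at 43.5% = $22,185.00
Next $126,500 at 37% = $46,805.00
Next $143,500 at 33.5% = $48,072.50
Remaining $339,500 at 30.5% = $103,547.50
Fee: $22,185.00 + $46,805.00 + $48,072.50 + $103,547.50 = $220,610.00
Referral share: 28.5% of $220,610.00 = $62,873.85; lead counsel retains $220,610.00 − $62,873.85 = $157,736.15.

$62,873.85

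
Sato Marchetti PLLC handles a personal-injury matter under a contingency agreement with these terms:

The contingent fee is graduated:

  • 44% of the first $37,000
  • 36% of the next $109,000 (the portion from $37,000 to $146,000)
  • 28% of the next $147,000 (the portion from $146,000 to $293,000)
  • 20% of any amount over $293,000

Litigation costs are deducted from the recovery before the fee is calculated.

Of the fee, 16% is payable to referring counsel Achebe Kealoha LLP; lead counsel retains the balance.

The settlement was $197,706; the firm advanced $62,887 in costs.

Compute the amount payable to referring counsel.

$8,239.17

Fee base (net of costs): $197,706 − $62,887 = $134,819
First $37,000 at 44% = $16,280.00
Remaining $97,819 at 36% = $35,214.84
Fee: $16,280.00 + $35,214.84 = $51,494.84
Referral share: 16% of $51,494.84 = $8,239.17; lead counsel retains $51,494.84 − $8,239.17 = $43,255.67.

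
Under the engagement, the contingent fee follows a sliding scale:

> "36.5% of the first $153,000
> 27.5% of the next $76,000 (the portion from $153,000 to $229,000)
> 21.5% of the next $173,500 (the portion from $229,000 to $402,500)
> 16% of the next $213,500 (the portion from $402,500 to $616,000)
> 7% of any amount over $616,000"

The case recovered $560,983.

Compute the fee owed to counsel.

First $153,000 at 36.5% = $55,845.00
Next $76,000 at 27.5% = $20,900.00
Next $173,500 at 21.5% = $37,302.50
Remaining $158,483 at 16% = $25,357.28
Fee: $55,845.00 + $20,900.00 + $37,302.50 + $25,357.28 = $139,404.78

$139,404.78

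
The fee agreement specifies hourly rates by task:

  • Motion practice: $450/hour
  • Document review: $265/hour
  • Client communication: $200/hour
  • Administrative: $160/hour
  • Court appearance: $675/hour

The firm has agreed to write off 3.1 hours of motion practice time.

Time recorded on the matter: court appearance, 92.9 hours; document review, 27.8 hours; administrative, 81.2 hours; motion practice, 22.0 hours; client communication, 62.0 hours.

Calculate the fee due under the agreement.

$103,971.50

Motion practice: 22.0 × $450 = $9,900.00
Document review: 27.8 × $265 = $7,367.00
Client communication: 62.0 × $200 = $12,400.00
Administrative: 81.2 × $160 = $12,992.00
Court appearance: 92.9 × $675 = $62,707.50
Subtotal: $105,366.50
Write-off: 3.1 × $450 = $1,395.00
Total: $105,366.50 − $1,395.00 = $103,971.50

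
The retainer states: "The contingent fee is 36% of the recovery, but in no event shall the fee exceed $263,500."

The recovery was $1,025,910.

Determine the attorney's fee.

$263,500.00

36% of $1,025,910 = $369,327.60
That exceeds the $263,500 cap, so the fee is capped at $263,500.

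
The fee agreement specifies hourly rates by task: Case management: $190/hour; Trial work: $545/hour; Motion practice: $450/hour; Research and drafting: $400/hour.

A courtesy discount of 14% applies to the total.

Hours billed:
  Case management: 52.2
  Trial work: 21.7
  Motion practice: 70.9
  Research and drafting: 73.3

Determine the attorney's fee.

$71,353.77

Case management: 52.2 × $190 = $9,918.00
Trial work: 21.7 × $545 = $11,826.50
Motion practice: 70.9 × $450 = $31,905.00
Research and drafting: 73.3 × $400 = $29,320.00
Subtotal: $82,969.50
Less 14% discount: −$11,615.73
Total: $82,969.50 − $11,615.73 = $71,353.77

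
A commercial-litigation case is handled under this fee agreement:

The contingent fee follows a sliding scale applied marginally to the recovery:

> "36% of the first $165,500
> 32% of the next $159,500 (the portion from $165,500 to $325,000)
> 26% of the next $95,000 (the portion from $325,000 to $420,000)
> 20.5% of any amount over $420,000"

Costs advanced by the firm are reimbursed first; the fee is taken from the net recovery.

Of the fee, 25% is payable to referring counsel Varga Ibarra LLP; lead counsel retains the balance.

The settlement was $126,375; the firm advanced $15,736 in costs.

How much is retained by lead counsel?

Fee base (net of costs): $126,375 − $15,736 = $110,639
First $110,639 at 36% = $39,830.04
Referral share: 25% of $39,830.04 = $9,957.51; lead counsel retains $39,830.04 − $9,957.51 = $29,872.53.

$29,872.53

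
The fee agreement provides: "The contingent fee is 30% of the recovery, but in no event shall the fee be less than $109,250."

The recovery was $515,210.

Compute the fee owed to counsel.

30% of $515,210 = $154,563.00
That exceeds the $109,250 minimum.

$154,563.00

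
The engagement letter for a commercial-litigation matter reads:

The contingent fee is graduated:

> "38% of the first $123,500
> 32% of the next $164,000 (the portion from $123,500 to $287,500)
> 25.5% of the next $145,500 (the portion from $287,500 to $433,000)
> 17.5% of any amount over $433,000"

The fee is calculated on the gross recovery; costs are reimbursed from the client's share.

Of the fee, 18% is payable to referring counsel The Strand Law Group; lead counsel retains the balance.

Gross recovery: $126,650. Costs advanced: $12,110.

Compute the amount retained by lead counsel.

$39,309.16

Fee base is the gross recovery, $126,650; costs are reimbursed separately.
First $123,500 at 38% = $46,930.00
Remaining $3,150 at 32% = $1,008.00
Fee: $46,930.00 + $1,008.00 = $47,938.00
Referral share: 18% of $47,938.00 = $8,628.84; lead counsel retains $47,938.00 − $8,628.84 = $39,309.16.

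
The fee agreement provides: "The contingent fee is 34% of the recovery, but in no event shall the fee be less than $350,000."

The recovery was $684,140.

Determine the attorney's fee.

$350,000.00

34% of $684,140 = $232,607.60
That is below the $350,000 minimum, so the minimum applies.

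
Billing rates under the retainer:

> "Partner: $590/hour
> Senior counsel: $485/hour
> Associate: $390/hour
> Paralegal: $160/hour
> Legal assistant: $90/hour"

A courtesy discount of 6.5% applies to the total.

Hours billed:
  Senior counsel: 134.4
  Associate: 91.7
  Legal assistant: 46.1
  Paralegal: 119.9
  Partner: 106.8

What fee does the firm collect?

Partner: 106.8 × $590 = $63,012.00
Senior counsel: 134.4 × $485 = $65,184.00
Associate: 91.7 × $390 = $35,763.00
Paralegal: 119.9 × $160 = $19,184.00
Legal assistant: 46.1 × $90 = $4,149.00
Subtotal: $187,292.00
Less 6.5% discount: −$12,173.98
Total: $187,292.00 − $12,173.98 = $175,118.02

$175,118.02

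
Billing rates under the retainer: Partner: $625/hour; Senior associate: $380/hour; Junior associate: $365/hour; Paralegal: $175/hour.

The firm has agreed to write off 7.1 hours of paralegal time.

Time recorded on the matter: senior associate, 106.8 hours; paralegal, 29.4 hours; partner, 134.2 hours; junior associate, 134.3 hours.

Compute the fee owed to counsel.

Partner: 134.2 × $625 = $83,875.00
Senior associate: 106.8 × $380 = $40,584.00
Junior associate: 134.3 × $365 = $49,019.50
Paralegal: 29.4 × $175 = $5,145.00
Subtotal: $178,623.50
Write-off: 7.1 × $175 = $1,242.50
Total: $178,623.50 − $1,242.50 = $177,381.00

$177,381.00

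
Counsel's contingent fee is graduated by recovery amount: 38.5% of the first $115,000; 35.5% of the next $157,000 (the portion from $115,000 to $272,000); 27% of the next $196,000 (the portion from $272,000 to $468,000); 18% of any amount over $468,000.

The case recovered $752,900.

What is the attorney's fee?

First $115,000 at 38.5% = $44,275.00
Next $157,000 at 35.5% = $55,735.00
Next $196,000 at 27% = $52,920.00
Remaining $284,900 at 18% = $51,282.00
Fee: $44,275.00 + $55,735.00 + $52,920.00 + $51,282.00 = $204,212.00

$204,212.00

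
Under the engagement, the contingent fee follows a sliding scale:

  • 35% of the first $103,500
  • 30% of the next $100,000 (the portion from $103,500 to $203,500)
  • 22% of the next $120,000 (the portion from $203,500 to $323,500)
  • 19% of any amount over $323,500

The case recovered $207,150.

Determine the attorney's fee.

$67,028.00

First $103,500 at 35% = $36,225.00
Next $100,000 at 30% = $30,000.00
Remaining $3,650 at 22% = $803.00
Fee: $36,225.00 + $30,000.00 + $803.00 = $67,028.00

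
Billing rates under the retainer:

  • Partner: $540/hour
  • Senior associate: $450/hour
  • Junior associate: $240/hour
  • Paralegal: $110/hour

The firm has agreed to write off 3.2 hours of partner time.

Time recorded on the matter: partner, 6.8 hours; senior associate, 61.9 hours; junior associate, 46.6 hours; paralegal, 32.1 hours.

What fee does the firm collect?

Partner: 6.8 × $540 = $3,672.00
Senior associate: 61.9 × $450 = $27,855.00
Junior associate: 46.6 × $240 = $11,184.00
Paralegal: 32.1 × $110 = $3,531.00
Subtotal: $46,242.00
Write-off: 3.2 × $540 = $1,728.00
Total: $46,242.00 − $1,728.00 = $44,514.00

$44,514.00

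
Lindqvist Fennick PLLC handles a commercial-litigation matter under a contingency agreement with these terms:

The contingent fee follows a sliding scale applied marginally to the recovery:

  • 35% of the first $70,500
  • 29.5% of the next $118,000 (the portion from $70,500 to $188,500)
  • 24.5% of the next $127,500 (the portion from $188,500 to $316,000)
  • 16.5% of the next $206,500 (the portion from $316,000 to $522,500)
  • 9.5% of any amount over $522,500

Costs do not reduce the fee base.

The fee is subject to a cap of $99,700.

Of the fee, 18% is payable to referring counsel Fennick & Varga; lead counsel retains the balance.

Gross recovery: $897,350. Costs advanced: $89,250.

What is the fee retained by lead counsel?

Fee base is the gross recovery, $897,350; costs are reimbursed separately.
First $70,500 at 35% = $24,675.00
Next $118,000 at 29.5% = $34,810.00
Next $127,500 at 24.5% = $31,237.50
Next $206,500 at 16.5% = $34,072.50
Remaining $374,850 at 9.5% = $35,610.75
Fee: $24,675.00 + $34,810.00 + $31,237.50 + $34,072.50 + $35,610.75 = $160,405.75
$160,405.75 exceeds the $99,700 cap, so the fee is capped at $99,700.00.
Referral share: 18% of $99,700.00 = $17,946.00; lead counsel retains $99,700.00 − $17,946.00 = $81,754.00.

$81,754.00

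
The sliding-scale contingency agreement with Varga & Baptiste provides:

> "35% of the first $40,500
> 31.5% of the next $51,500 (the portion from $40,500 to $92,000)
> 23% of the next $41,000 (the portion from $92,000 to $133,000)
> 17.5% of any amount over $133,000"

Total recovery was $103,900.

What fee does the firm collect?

$33,134.50

First $40,500 at 35% = $14,175.00
Next $51,500 at 31.5% = $16,222.50
Remaining $11,900 at 23% = $2,737.00
Fee: $14,175.00 + $16,222.50 + $2,737.00 = $33,134.50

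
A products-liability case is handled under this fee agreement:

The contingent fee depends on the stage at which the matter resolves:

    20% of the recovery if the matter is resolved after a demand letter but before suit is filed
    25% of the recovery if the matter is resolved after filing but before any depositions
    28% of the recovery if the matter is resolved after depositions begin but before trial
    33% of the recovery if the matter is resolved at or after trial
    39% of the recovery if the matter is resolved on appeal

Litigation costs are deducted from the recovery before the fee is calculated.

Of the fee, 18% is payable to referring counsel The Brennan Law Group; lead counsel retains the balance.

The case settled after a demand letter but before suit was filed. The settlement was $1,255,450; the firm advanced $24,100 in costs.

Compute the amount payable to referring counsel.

Fee base (net of costs): $1,255,450 − $24,100 = $1,231,350
The matter settled after a demand letter but before suit was filed, so the 20% rate applies.
$1,231,350 × 20% = $246,270.00
Referral share: 18% of $246,270.00 = $44,328.60; lead counsel retains $246,270.00 − $44,328.60 = $201,941.40.

$44,328.60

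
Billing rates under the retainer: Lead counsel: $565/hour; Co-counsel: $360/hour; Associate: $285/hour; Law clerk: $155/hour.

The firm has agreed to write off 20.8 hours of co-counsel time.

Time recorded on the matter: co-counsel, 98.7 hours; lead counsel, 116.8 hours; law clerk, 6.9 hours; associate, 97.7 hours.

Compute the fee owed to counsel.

$122,950.00

Lead counsel: 116.8 × $565 = $65,992.00
Co-counsel: 98.7 × $360 = $35,532.00
Associate: 97.7 × $285 = $27,844.50
Law clerk: 6.9 × $155 = $1,069.50
Subtotal: $130,438.00
Write-off: 20.8 × $360 = $7,488.00
Total: $130,438.00 − $7,488.00 = $122,950.00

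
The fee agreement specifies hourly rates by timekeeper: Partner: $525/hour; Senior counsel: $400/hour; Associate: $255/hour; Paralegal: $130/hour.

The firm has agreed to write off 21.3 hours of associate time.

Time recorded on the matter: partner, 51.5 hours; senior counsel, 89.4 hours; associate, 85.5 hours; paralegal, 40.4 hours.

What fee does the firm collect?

Partner: 51.5 × $525 = $27,037.50
Senior counsel: 89.4 × $400 = $35,760.00
Associate: 85.5 × $255 = $21,802.50
Paralegal: 40.4 × $130 = $5,252.00
Subtotal: $89,852.00
Write-off: 21.3 × $255 = $5,431.50
Total: $89,852.00 − $5,431.50 = $84,420.50

$84,420.50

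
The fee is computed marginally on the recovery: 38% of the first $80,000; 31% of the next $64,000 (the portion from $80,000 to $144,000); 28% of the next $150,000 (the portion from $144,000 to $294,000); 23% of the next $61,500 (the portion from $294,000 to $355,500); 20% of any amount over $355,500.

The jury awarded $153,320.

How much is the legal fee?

$52,849.60

First $80,000 at 38% = $30,400.00
Next $64,000 at 31% = $19,840.00
Remaining $9,320 at 28% = $2,609.60
Fee: $30,400.00 + $19,840.00 + $2,609.60 = $52,849.60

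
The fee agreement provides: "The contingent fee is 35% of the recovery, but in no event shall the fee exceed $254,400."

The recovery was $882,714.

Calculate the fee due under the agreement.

35% of $882,714 = $308,949.90
That exceeds the $254,400 cap, so the fee is capped at $254,400.

$254,400.00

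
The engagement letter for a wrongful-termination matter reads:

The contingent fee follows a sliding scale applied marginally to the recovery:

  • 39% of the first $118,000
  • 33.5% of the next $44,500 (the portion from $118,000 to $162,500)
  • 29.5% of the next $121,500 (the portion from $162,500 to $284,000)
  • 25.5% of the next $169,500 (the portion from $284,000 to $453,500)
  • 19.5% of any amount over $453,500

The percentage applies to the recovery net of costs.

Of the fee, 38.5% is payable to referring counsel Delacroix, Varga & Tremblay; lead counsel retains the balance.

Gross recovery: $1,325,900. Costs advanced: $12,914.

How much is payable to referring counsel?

$118,423.02

Fee base (net of costs): $1,325,900 − $12,914 = $1,312,986
First $118,000 at 39% = $46,020.00
Next $44,500 at 33.5% = $14,907.50
Next $121,500 at 29.5% = $35,842.50
Next $169,500 at 25.5% = $43,222.50
Remaining $859,486 at 19.5% = $167,599.77
Fee: $46,020.00 + $14,907.50 + $35,842.50 + $43,222.50 + $167,599.77 = $307,592.27
Referral share: 38.5% of $307,592.27 = $118,423.02; lead counsel retains $307,592.27 − $118,423.02 = $189,169.25.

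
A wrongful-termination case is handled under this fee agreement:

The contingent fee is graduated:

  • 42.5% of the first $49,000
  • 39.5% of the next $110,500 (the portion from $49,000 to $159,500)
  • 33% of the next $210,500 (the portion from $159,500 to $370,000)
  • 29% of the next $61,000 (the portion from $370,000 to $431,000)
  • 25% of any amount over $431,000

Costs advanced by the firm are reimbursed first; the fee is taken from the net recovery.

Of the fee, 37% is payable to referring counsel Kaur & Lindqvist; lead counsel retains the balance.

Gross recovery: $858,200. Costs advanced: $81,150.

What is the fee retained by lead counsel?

Fee base (net of costs): $858,200 − $81,150 = $777,050
First $49,000 at 42.5% = $20,825.00
Next $110,500 at 39.5% = $43,647.50
Next $210,500 at 33% = $69,465.00
Next $61,000 at 29% = $17,690.00
Remaining $346,050 at 25% = $86,512.50
Fee: $20,825.00 + $43,647.50 + $69,465.00 + $17,690.00 + $86,512.50 = $238,140.00
Referral share: 37% of $238,140.00 = $88,111.80; lead counsel retains $238,140.00 − $88,111.80 = $150,028.20.

$150,028.20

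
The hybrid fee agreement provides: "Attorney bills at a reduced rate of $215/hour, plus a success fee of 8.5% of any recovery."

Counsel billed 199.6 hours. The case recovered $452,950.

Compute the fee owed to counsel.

$81,414.75

Hourly: 199.6 × $215 = $42,914.00
Success fee: 8.5% of $452,950 = $38,500.75
Total: $42,914.00 + $38,500.75 = $81,414.75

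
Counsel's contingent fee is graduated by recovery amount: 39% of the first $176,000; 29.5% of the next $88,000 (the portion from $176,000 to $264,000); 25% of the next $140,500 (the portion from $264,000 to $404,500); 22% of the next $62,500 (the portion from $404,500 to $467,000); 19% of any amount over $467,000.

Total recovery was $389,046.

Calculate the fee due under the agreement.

First $176,000 at 39% = $68,640.00
Next $88,000 at 29.5% = $25,960.00
Remaining $125,046 at 25% = $31,261.50
Fee: $68,640.00 + $25,960.00 + $31,261.50 = $125,861.50

$125,861.50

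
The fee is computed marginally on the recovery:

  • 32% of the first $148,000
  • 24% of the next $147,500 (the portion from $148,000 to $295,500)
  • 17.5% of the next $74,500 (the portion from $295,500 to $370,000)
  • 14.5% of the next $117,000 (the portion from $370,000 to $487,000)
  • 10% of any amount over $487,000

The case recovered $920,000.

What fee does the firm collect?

$156,062.50

First $148,000 at 32% = $47,360.00
Next $147,500 at 24% = $35,400.00
Next $74,500 at 17.5% = $13,037.50
Next $117,000 at 14.5% = $16,965.00
Remaining $433,000 at 10% = $43,300.00
Fee: $47,360.00 + $35,400.00 + $13,037.50 + $16,965.00 + $43,300.00 = $156,062.50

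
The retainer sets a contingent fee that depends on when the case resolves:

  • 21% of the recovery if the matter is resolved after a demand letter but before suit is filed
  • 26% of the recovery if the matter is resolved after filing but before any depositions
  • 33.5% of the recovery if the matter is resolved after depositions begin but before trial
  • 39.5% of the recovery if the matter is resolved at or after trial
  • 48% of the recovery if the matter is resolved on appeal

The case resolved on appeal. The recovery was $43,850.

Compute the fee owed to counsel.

$21,048.00

The matter resolved on appeal, so the 48% rate applies.
$43,850 × 48% = $21,048.00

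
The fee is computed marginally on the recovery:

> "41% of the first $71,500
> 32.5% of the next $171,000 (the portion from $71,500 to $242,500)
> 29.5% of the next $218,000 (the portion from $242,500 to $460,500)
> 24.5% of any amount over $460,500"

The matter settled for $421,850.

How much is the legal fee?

First $71,500 at 41% = $29,315.00
Next $171,000 at 32.5% = $55,575.00
Remaining $179,350 at 29.5% = $52,908.25
Fee: $29,315.00 + $55,575.00 + $52,908.25 = $137,798.25

$137,798.25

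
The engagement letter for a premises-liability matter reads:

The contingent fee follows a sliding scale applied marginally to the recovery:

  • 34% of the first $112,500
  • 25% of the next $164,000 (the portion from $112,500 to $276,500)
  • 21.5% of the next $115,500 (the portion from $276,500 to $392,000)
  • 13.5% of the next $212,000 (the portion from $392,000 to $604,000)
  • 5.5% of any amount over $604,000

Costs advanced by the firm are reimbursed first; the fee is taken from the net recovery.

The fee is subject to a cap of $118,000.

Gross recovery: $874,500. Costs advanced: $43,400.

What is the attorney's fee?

Fee base (net of costs): $874,500 − $43,400 = $831,100
First $112,500 at 34% = $38,250.00
Next $164,000 at 25% = $41,000.00
Next $115,500 at 21.5% = $24,832.50
Next $212,000 at 13.5% = $28,620.00
Remaining $227,100 at 5.5% = $12,490.50
Fee: $38,250.00 + $41,000.00 + $24,832.50 + $28,620.00 + $12,490.50 = $145,193.00
$145,193.00 exceeds the $118,000 cap, so the fee is capped at $118,000.00.

$118,000.00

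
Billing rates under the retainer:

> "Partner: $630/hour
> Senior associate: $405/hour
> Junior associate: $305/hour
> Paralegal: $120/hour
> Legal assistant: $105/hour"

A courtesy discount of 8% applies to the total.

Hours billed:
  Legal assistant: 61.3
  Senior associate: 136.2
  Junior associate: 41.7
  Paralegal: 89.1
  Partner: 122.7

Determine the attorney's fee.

$149,324.28

Partner: 122.7 × $630 = $77,301.00
Senior associate: 136.2 × $405 = $55,161.00
Junior associate: 41.7 × $305 = $12,718.50
Paralegal: 89.1 × $120 = $10,692.00
Legal assistant: 61.3 × $105 = $6,436.50
Subtotal: $162,309.00
Less 8% discount: −$12,984.72
Total: $162,309.00 − $12,984.72 = $149,324.28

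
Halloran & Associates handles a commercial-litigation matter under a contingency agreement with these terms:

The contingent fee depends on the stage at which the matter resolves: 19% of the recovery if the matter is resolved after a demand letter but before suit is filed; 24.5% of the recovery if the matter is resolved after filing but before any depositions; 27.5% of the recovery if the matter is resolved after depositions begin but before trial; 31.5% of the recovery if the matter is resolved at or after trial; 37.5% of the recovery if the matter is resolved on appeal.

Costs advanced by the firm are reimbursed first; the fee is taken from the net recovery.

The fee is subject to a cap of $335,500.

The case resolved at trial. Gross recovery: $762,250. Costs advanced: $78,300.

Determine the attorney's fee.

$215,444.25

Fee base (net of costs): $762,250 − $78,300 = $683,950
The matter resolved at trial, so the 31.5% rate applies.
$683,950 × 31.5% = $215,444.25
$215,444.25 is under the $335,500 cap.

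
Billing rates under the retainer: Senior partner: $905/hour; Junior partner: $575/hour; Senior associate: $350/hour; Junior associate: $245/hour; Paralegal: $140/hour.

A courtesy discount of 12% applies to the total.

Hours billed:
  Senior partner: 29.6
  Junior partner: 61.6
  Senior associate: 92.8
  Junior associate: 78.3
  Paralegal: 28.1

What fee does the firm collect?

$103,668.84

Senior partner: 29.6 × $905 = $26,788.00
Junior partner: 61.6 × $575 = $35,420.00
Senior associate: 92.8 × $350 = $32,480.00
Junior associate: 78.3 × $245 = $19,183.50
Paralegal: 28.1 × $140 = $3,934.00
Subtotal: $117,805.50
Less 12% discount: −$14,136.66
Total: $117,805.50 − $14,136.66 = $103,668.84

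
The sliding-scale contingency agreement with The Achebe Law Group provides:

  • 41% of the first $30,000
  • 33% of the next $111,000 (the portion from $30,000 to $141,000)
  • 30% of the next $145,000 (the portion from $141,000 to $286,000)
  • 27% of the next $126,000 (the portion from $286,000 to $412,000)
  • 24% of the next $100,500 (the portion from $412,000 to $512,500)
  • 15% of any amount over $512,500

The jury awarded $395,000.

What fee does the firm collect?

First $30,000 at 41% = $12,300.00
Next $111,000 at 33% = $36,630.00
Next $145,000 at 30% = $43,500.00
Remaining $109,000 at 27% = $29,430.00
Fee: $12,300.00 + $36,630.00 + $43,500.00 + $29,430.00 = $121,860.00

$121,860.00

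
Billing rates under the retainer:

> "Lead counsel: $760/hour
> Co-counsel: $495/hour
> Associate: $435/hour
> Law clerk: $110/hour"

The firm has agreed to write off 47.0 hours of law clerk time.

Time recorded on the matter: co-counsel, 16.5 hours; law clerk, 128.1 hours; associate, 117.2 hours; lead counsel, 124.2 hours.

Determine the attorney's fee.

Lead counsel: 124.2 × $760 = $94,392.00
Co-counsel: 16.5 × $495 = $8,167.50
Associate: 117.2 × $435 = $50,982.00
Law clerk: 128.1 × $110 = $14,091.00
Subtotal: $167,632.50
Write-off: 47.0 × $110 = $5,170.00
Total: $167,632.50 − $5,170.00 = $162,462.50

$162,462.50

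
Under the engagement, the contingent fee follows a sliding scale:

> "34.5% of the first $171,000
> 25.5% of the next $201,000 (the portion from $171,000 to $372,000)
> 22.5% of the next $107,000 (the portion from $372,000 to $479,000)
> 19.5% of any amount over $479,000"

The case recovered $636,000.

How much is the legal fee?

First $171,000 at 34.5% = $58,995.00
Next $201,000 at 25.5% = $51,255.00
Next $107,000 at 22.5% = $24,075.00
Remaining $157,000 at 19.5% = $30,615.00
Fee: $58,995.00 + $51,255.00 + $24,075.00 + $30,615.00 = $164,940.00

$164,940.00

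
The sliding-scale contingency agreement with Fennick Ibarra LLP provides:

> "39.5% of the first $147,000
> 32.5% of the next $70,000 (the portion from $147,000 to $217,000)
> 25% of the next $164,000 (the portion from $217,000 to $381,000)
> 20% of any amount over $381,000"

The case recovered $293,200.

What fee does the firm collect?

First $147,000 at 39.5% = $58,065.00
Next $70,000 at 32.5% = $22,750.00
Remaining $76,200 at 25% = $19,050.00
Fee: $58,065.00 + $22,750.00 + $19,050.00 = $99,865.00

$99,865.00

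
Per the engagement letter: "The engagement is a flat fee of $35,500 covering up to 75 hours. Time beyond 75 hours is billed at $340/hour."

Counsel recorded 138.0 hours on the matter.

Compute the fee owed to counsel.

Flat fee: $35,500.00
Excess hours: 138.0 − 75 = 63.0
Overrun: 63.0 × $340 = $21,420.00
Total: $35,500.00 + $21,420.00 = $56,920.00

$56,920.00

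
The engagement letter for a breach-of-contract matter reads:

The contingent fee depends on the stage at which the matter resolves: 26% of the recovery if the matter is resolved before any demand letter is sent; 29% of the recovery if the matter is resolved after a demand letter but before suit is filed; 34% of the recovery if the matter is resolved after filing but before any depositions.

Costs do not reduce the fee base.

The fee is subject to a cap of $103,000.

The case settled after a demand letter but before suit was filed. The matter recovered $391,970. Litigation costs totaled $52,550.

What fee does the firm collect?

Fee base is the gross recovery, $391,970; costs are reimbursed separately.
The matter settled after a demand letter but before suit was filed, so the 29% rate applies.
$391,970 × 29% = $113,671.30
$113,671.30 exceeds the $103,000 cap, so the fee is capped at $103,000.00.

$103,000.00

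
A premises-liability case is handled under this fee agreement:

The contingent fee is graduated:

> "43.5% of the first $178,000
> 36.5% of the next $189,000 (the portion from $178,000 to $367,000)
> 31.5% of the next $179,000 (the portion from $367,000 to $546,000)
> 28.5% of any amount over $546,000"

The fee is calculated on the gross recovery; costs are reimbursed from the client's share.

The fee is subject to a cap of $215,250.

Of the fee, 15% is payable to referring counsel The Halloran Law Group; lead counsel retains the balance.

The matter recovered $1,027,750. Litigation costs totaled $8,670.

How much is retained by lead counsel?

$182,962.50

Fee base is the gross recovery, $1,027,750; costs are reimbursed separately.
First $178,000 at 43.5% = $77,430.00
Next $189,000 at 36.5% = $68,985.00
Next $179,000 at 31.5% = $56,385.00
Remaining $481,750 at 28.5% = $137,298.75
Fee: $77,430.00 + $68,985.00 + $56,385.00 + $137,298.75 = $340,098.75
$340,098.75 exceeds the $215,250 cap, so the fee is capped at $215,250.00.
Referral share: 15% of $215,250.00 = $32,287.50; lead counsel retains $215,250.00 − $32,287.50 = $182,962.50.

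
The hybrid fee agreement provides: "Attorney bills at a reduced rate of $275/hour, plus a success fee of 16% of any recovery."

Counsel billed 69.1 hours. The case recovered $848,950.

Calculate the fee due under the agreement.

Hourly: 69.1 × $275 = $19,002.50
Success fee: 16% of $848,950 = $135,832.00
Total: $19,002.50 + $135,832.00 = $154,834.50

$154,834.50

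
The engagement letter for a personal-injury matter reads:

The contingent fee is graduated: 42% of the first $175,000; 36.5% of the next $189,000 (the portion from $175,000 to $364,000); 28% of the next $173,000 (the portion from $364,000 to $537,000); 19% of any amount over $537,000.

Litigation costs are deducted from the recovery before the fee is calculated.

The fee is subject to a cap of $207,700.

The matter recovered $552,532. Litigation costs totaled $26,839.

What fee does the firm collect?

Fee base (net of costs): $552,532 − $26,839 = $525,693
First $175,000 at 42% = $73,500.00
Next $189,000 at 36.5% = $68,985.00
Remaining $161,693 at 28% = $45,274.04
Fee: $73,500.00 + $68,985.00 + $45,274.04 = $187,759.04
$187,759.04 is under the $207,700 cap.

$187,759.04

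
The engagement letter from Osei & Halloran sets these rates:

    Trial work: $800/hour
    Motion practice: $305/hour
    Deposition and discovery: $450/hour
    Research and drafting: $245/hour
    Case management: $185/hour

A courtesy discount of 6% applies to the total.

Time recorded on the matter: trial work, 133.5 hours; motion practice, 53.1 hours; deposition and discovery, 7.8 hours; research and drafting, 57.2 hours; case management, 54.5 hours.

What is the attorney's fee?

Trial work: 133.5 × $800 = $106,800.00
Motion practice: 53.1 × $305 = $16,195.50
Deposition and discovery: 7.8 × $450 = $3,510.00
Research and drafting: 57.2 × $245 = $14,014.00
Case management: 54.5 × $185 = $10,082.50
Subtotal: $150,602.00
Less 6% discount: −$9,036.12
Total: $150,602.00 − $9,036.12 = $141,565.88

$141,565.88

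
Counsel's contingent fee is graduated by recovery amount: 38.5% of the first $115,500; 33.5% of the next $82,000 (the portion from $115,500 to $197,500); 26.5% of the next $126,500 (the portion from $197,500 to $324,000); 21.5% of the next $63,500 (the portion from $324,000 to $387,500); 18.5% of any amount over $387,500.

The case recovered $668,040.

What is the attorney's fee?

First $115,500 at 38.5% = $44,467.50
Next $82,000 at 33.5% = $27,470.00
Next $126,500 at 26.5% = $33,522.50
Next $63,500 at 21.5% = $13,652.50
Remaining $280,540 at 18.5% = $51,899.90
Fee: $44,467.50 + $27,470.00 + $33,522.50 + $13,652.50 + $51,899.90 = $171,012.40

$171,012.40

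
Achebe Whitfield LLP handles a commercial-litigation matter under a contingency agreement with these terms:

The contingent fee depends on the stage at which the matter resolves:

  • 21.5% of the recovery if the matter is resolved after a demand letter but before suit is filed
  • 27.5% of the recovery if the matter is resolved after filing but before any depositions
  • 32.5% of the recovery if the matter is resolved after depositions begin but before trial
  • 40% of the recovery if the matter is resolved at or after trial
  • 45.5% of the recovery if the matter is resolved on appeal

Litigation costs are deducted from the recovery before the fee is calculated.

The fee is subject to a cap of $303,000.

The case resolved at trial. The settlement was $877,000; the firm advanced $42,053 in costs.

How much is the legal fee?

Fee base (net of costs): $877,000 − $42,053 = $834,947
The matter resolved at trial, so the 40% rate applies.
$834,947 × 40% = $333,978.80
$333,978.80 exceeds the $303,000 cap, so the fee is capped at $303,000.00.

$303,000.00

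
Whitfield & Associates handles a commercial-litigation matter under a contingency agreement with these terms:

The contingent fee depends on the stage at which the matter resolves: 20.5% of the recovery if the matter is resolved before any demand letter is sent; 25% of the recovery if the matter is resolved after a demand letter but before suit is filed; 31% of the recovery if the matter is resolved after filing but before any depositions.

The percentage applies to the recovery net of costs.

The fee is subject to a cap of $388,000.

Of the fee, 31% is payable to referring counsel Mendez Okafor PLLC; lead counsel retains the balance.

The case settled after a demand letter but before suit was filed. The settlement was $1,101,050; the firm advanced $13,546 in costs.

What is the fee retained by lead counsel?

Fee base (net of costs): $1,101,050 − $13,546 = $1,087,504
The matter settled after a demand letter but before suit was filed, so the 25% rate applies.
$1,087,504 × 25% = $271,876.00
$271,876.00 is under the $388,000 cap.
Referral share: 31% of $271,876.00 = $84,281.56; lead counsel retains $271,876.00 − $84,281.56 = $187,594.44.

$187,594.44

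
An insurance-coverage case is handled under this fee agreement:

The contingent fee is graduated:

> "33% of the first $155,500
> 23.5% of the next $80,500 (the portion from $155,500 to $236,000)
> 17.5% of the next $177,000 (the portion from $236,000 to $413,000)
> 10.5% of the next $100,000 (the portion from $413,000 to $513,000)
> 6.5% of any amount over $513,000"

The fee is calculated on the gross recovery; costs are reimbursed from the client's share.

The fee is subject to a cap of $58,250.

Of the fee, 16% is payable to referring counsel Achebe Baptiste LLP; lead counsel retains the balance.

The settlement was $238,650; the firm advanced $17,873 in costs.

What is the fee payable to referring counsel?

$9,320.00

Fee base is the gross recovery, $238,650; costs are reimbursed separately.
First $155,500 at 33% = $51,315.00
Next $80,500 at 23.5% = $18,917.50
Remaining $2,650 at 17.5% = $463.75
Fee: $51,315.00 + $18,917.50 + $463.75 = $70,696.25
$70,696.25 exceeds the $58,250 cap, so the fee is capped at $58,250.00.
Referral share: 16% of $58,250.00 = $9,320.00; lead counsel retains $58,250.00 − $9,320.00 = $48,930.00.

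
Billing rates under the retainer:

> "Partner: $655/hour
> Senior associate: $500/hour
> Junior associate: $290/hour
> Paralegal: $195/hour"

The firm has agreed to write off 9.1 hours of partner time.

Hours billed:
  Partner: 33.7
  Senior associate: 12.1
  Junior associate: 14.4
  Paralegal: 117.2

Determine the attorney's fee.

$49,193.00

Partner: 33.7 × $655 = $22,073.50
Senior associate: 12.1 × $500 = $6,050.00
Junior associate: 14.4 × $290 = $4,176.00
Paralegal: 117.2 × $195 = $22,854.00
Subtotal: $55,153.50
Write-off: 9.1 × $655 = $5,960.50
Total: $55,153.50 − $5,960.50 = $49,193.00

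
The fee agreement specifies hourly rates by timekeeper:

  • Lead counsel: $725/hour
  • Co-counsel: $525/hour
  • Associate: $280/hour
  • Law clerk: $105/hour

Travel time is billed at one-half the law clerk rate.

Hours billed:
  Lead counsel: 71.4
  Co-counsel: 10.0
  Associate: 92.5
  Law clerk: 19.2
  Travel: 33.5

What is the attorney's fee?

Lead counsel: 71.4 × $725 = $51,765.00
Co-counsel: 10.0 × $525 = $5,250.00
Associate: 92.5 × $280 = $25,900.00
Law clerk: 19.2 × $105 = $2,016.00
Subtotal: $51,765.00 + $5,250.00 + $25,900.00 + $2,016.00 = $84,931.00
Travel: 33.5 × ($105 ÷ 2) = 33.5 × $52.50 = $1,758.75
Total: $84,931.00 + $1,758.75 = $86,689.75

$86,689.75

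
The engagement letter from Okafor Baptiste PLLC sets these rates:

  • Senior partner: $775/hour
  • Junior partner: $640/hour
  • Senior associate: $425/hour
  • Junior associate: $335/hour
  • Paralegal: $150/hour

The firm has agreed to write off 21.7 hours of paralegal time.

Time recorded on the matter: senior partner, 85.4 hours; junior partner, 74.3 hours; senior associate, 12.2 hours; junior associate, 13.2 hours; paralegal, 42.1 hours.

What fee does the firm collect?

Senior partner: 85.4 × $775 = $66,185.00
Junior partner: 74.3 × $640 = $47,552.00
Senior associate: 12.2 × $425 = $5,185.00
Junior associate: 13.2 × $335 = $4,422.00
Paralegal: 42.1 × $150 = $6,315.00
Subtotal: $129,659.00
Write-off: 21.7 × $150 = $3,255.00
Total: $129,659.00 − $3,255.00 = $126,404.00

$126,404.00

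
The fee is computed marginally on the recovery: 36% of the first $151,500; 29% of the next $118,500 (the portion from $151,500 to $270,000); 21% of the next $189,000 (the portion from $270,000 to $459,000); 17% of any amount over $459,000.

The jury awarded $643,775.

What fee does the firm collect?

$160,006.75

First $151,500 at 36% = $54,540.00
Next $118,500 at 29% = $34,365.00
Next $189,000 at 21% = $39,690.00
Remaining $184,775 at 17% = $31,411.75
Fee: $54,540.00 + $34,365.00 + $39,690.00 + $31,411.75 = $160,006.75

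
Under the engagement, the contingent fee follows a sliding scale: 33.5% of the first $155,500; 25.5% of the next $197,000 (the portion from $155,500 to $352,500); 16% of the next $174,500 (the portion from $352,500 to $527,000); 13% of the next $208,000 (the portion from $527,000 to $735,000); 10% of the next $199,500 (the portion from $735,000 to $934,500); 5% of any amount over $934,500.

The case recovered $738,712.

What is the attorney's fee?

First $155,500 at 33.5% = $52,092.50
Next $197,000 at 25.5% = $50,235.00
Next $174,500 at 16% = $27,920.00
Next $208,000 at 13% = $27,040.00
Remaining $3,712 at 10% = $371.20
Fee: $52,092.50 + $50,235.00 + $27,920.00 + $27,040.00 + $371.20 = $157,658.70

$157,658.70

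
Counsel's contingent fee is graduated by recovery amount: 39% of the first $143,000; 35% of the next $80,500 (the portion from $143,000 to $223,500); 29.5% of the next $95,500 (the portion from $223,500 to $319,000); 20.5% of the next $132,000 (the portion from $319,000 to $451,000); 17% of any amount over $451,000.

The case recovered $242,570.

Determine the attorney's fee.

First $143,000 at 39% = $55,770.00
Next $80,500 at 35% = $28,175.00
Remaining $19,070 at 29.5% = $5,625.65
Fee: $55,770.00 + $28,175.00 + $5,625.65 = $89,570.65

$89,570.65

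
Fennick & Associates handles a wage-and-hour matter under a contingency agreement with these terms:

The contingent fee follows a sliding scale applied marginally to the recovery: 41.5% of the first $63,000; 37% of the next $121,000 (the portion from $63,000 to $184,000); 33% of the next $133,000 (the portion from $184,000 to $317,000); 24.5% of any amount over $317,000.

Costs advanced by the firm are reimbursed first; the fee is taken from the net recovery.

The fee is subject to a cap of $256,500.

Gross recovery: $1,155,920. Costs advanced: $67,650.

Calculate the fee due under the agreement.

$256,500.00

Fee base (net of costs): $1,155,920 − $67,650 = $1,088,270
First $63,000 at 41.5% = $26,145.00
Next $121,000 at 37% = $44,770.00
Next $133,000 at 33% = $43,890.00
Remaining $771,270 at 24.5% = $188,961.15
Fee: $26,145.00 + $44,770.00 + $43,890.00 + $188,961.15 = $303,766.15
$303,766.15 exceeds the $256,500 cap, so the fee is capped at $256,500.00.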